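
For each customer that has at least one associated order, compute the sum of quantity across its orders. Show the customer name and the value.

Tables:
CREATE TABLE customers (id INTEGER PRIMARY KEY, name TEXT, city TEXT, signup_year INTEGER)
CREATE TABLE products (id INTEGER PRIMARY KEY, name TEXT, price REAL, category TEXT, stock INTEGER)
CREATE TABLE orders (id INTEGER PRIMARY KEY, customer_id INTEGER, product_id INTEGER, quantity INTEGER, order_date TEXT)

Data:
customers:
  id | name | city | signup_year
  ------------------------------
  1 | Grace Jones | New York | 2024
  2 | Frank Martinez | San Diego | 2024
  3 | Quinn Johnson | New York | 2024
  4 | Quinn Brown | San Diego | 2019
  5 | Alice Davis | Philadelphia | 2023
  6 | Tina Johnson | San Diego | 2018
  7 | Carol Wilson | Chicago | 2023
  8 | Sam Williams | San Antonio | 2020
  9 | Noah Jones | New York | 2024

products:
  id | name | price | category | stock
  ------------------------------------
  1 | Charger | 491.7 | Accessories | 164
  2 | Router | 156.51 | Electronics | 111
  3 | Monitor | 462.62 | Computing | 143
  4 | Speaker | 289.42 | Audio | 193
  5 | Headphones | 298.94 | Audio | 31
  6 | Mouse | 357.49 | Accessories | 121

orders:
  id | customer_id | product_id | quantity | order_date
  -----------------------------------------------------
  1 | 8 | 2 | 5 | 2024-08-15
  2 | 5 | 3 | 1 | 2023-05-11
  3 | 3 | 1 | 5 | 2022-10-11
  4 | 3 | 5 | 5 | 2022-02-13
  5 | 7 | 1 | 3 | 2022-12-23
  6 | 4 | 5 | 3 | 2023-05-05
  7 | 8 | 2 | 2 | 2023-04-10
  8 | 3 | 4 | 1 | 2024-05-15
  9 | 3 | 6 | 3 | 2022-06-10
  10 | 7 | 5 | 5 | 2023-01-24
SELECT p.name, SUM(c.quantity) AS sum_quantity FROM orders c JOIN customers p ON c.customer_id = p.id GROUP BY p.id, p.name

Execution result:
name | sum_quantity
Quinn Johnson | 14
Quinn Brown | 3
Alice Davis | 1
Carol Wilson | 8
Sam Williams | 7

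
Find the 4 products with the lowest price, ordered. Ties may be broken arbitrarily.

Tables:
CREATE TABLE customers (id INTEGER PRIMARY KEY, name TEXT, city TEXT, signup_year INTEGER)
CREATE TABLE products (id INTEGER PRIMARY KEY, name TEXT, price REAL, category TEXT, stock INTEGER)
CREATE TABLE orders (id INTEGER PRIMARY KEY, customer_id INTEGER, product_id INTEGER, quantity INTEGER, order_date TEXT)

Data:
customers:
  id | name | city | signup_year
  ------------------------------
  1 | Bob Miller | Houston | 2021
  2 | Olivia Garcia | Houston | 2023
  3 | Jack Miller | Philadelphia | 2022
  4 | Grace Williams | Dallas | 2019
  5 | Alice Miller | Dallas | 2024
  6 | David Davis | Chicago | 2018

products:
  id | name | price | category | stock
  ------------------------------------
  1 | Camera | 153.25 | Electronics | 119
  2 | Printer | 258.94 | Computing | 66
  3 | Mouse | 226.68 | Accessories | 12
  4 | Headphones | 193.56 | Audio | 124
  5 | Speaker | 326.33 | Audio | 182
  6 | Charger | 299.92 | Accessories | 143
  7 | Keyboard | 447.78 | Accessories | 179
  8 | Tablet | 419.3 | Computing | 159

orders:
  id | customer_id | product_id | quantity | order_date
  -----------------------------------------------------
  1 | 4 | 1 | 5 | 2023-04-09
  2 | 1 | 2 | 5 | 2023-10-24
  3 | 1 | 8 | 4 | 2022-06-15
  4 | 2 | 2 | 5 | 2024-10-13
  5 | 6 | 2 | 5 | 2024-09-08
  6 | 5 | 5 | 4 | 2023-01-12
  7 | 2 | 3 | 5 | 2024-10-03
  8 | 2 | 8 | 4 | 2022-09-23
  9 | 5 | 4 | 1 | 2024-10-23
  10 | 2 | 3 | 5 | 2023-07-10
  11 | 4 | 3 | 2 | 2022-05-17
SELECT name, price FROM products ORDER BY price ASC LIMIT 4

Execution result:
name | price
Camera | 153.25
Headphones | 193.56
Mouse | 226.68
Printer | 258.94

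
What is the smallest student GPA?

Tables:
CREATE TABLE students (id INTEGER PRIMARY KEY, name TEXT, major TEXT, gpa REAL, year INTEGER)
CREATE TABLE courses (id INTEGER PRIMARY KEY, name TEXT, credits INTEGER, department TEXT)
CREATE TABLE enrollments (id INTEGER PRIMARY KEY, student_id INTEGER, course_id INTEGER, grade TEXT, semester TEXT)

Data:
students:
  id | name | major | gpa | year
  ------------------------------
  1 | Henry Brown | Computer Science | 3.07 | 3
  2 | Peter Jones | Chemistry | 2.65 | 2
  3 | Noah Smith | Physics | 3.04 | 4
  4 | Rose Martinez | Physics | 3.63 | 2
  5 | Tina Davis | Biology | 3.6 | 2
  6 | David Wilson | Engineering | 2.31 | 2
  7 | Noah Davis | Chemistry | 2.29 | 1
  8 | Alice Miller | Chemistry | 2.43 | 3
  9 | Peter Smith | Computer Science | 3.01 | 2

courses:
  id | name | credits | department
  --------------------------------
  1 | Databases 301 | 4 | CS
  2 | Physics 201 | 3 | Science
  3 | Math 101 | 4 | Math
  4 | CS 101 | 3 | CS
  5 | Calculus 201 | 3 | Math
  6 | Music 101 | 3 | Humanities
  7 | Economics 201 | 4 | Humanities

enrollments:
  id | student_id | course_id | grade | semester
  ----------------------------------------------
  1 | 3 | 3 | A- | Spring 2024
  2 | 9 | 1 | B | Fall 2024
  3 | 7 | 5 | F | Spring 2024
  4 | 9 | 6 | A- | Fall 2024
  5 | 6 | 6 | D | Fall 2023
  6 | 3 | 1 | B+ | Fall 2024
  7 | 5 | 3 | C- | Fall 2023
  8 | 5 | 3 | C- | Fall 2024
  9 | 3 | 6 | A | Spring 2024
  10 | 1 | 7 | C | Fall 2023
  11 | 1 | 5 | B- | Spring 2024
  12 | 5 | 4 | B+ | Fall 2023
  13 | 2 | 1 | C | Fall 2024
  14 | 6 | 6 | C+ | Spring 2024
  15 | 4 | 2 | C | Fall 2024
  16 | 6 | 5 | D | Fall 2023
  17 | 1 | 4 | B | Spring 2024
SELECT MIN(gpa) FROM students

Execution result:
2.29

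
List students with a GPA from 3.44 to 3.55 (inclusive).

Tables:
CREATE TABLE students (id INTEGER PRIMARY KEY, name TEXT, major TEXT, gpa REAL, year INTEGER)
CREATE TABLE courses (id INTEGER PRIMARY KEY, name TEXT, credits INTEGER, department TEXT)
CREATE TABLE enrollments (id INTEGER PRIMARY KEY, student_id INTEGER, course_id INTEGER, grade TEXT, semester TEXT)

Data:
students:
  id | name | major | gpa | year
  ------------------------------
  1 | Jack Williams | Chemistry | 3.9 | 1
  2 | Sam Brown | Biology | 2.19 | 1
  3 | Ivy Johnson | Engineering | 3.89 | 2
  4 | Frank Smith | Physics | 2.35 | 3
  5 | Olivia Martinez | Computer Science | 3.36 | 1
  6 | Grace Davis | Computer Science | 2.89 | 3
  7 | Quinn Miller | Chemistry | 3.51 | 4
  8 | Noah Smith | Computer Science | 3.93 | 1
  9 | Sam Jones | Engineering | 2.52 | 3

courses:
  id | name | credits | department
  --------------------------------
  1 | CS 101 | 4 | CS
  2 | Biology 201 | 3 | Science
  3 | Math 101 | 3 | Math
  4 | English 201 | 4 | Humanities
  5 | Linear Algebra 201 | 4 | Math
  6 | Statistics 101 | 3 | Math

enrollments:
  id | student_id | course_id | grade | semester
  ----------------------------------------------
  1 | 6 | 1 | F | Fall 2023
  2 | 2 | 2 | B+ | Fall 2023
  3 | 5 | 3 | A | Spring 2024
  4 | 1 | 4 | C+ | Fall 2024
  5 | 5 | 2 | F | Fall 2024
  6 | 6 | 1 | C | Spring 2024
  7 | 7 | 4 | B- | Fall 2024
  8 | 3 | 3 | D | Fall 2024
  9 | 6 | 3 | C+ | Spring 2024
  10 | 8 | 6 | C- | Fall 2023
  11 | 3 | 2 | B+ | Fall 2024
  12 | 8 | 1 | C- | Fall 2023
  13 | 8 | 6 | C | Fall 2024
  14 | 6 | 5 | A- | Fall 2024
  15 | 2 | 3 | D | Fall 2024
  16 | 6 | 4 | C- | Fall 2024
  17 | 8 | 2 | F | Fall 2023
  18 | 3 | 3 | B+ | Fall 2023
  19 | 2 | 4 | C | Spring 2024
SELECT name, gpa FROM students WHERE gpa BETWEEN 3.44 AND 3.55

Execution result:
name | gpa
Quinn Miller | 3.51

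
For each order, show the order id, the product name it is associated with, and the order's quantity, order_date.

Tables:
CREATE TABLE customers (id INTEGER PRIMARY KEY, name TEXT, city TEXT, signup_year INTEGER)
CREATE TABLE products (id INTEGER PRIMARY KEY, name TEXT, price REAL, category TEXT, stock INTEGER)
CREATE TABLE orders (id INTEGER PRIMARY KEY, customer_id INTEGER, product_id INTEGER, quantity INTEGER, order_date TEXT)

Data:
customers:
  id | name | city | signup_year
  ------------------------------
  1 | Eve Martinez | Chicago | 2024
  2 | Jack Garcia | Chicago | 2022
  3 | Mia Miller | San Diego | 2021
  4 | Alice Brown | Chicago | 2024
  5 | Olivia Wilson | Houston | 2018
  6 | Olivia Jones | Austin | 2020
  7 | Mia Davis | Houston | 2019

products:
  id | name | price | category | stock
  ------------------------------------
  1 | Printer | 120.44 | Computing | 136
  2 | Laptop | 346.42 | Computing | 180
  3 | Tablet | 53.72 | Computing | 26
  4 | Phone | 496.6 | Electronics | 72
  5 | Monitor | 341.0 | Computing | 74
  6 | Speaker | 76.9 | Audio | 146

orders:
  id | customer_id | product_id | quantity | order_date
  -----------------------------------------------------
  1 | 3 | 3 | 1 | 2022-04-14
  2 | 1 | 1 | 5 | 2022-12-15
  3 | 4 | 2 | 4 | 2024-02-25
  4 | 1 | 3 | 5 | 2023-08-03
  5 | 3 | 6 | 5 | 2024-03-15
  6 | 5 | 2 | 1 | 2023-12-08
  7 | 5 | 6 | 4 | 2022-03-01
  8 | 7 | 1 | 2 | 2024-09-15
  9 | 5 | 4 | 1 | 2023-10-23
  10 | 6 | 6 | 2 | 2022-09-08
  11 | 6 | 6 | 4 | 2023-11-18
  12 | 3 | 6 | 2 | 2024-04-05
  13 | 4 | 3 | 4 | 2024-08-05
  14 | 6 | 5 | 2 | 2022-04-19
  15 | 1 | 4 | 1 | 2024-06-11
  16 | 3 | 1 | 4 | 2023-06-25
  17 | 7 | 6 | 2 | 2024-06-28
SELECT c.id, p.name AS product, c.quantity, c.order_date FROM orders c JOIN products p ON c.product_id = p.id

Execution result:
id | product | quantity | order_date
1 | Tablet | 1 | 2022-04-14
2 | Printer | 5 | 2022-12-15
3 | Laptop | 4 | 2024-02-25
4 | Tablet | 5 | 2023-08-03
5 | Speaker | 5 | 2024-03-15
6 | Laptop | 1 | 2023-12-08
7 | Speaker | 4 | 2022-03-01
8 | Printer | 2 | 2024-09-15
9 | Phone | 1 | 2023-10-23
10 | Speaker | 2 | 2022-09-08
11 | Speaker | 4 | 2023-11-18
12 | Speaker | 2 | 2024-04-05
13 | Tablet | 4 | 2024-08-05
14 | Monitor | 2 | 2022-04-19
15 | Phone | 1 | 2024-06-11
16 | Printer | 4 | 2023-06-25
17 | Speaker | 2 | 2024-06-28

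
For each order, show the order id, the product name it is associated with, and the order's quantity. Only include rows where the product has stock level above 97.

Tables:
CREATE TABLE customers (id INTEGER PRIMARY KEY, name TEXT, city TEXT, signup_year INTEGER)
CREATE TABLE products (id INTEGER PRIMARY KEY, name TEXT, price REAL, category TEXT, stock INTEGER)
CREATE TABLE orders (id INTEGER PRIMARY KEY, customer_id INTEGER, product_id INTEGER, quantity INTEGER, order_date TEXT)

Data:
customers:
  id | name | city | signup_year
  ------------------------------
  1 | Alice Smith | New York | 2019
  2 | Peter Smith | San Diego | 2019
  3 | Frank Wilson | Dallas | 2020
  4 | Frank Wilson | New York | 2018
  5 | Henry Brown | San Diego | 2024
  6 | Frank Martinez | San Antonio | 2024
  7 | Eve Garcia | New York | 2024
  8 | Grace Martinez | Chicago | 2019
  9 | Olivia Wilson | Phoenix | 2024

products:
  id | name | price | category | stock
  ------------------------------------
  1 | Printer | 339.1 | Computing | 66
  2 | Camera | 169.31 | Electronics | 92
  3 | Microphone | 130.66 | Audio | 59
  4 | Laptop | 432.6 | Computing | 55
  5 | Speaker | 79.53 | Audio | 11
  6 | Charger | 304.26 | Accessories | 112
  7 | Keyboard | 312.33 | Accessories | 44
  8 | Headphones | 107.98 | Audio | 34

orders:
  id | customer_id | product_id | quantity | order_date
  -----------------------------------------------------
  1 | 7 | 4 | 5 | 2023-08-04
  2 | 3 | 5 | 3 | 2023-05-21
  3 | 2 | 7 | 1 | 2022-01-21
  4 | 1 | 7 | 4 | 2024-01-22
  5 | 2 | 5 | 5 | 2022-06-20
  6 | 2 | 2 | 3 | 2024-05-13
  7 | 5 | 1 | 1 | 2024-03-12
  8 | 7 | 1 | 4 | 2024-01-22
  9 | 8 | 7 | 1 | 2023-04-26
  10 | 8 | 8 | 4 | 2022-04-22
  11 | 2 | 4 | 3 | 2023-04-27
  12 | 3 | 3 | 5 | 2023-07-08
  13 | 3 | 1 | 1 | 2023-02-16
SELECT c.id, p.name AS product, c.quantity FROM orders c JOIN products p ON c.product_id = p.id WHERE p.stock > 97

Execution result:
(no rows)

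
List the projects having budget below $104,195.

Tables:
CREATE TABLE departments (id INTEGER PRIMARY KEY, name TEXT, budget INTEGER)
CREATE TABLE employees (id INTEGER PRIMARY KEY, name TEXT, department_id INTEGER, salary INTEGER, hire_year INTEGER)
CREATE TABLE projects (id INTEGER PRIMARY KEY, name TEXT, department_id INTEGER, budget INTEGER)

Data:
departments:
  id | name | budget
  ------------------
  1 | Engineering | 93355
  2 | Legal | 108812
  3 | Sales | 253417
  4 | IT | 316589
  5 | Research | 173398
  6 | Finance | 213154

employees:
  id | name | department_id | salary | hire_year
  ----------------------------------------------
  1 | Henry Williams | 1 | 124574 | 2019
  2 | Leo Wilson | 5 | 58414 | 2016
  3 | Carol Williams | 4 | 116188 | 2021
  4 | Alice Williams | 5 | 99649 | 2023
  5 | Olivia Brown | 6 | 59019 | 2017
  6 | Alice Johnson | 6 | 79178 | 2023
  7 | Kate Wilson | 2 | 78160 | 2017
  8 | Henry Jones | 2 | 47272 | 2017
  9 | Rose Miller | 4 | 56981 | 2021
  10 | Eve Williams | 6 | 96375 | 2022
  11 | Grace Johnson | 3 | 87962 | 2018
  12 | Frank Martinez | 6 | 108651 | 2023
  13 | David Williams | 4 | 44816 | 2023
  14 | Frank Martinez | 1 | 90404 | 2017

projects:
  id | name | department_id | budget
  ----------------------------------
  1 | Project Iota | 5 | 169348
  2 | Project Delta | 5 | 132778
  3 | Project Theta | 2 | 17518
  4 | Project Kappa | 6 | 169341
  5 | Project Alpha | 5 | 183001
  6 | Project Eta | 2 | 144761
SELECT name, budget FROM projects WHERE budget < 104195

Execution result:
name | budget
Project Theta | 17518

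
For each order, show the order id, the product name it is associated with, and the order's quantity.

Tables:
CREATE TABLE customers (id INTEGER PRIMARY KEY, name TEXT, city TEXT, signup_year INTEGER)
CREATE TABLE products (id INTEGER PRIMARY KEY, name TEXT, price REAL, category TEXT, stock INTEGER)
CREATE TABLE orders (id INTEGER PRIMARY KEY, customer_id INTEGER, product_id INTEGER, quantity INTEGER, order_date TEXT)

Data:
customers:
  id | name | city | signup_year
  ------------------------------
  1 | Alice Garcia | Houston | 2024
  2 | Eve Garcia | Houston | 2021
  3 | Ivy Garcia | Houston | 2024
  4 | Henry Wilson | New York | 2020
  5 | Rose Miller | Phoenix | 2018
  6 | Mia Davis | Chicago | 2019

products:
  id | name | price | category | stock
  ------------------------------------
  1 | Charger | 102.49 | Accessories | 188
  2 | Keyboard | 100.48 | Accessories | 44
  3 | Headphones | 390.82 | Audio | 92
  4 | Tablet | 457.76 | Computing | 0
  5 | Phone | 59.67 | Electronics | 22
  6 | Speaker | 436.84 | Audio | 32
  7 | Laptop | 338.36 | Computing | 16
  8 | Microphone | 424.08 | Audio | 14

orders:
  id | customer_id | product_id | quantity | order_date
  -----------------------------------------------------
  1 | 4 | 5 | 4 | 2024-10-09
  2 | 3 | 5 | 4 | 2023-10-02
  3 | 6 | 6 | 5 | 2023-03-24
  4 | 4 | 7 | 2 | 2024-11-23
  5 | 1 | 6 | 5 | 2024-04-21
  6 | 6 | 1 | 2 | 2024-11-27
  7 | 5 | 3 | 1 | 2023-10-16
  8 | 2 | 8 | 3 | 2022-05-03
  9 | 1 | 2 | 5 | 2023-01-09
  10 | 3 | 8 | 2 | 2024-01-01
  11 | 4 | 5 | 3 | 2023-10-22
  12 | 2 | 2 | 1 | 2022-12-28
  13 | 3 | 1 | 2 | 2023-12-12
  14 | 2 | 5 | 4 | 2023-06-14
SELECT c.id, p.name AS product, c.quantity FROM orders c JOIN products p ON c.product_id = p.id

Execution result:
id | product | quantity
1 | Phone | 4
2 | Phone | 4
3 | Speaker | 5
4 | Laptop | 2
5 | Speaker | 5
6 | Charger | 2
7 | Headphones | 1
8 | Microphone | 3
9 | Keyboard | 5
10 | Microphone | 2
11 | Phone | 3
12 | Keyboard | 1
13 | Charger | 2
14 | Phone | 4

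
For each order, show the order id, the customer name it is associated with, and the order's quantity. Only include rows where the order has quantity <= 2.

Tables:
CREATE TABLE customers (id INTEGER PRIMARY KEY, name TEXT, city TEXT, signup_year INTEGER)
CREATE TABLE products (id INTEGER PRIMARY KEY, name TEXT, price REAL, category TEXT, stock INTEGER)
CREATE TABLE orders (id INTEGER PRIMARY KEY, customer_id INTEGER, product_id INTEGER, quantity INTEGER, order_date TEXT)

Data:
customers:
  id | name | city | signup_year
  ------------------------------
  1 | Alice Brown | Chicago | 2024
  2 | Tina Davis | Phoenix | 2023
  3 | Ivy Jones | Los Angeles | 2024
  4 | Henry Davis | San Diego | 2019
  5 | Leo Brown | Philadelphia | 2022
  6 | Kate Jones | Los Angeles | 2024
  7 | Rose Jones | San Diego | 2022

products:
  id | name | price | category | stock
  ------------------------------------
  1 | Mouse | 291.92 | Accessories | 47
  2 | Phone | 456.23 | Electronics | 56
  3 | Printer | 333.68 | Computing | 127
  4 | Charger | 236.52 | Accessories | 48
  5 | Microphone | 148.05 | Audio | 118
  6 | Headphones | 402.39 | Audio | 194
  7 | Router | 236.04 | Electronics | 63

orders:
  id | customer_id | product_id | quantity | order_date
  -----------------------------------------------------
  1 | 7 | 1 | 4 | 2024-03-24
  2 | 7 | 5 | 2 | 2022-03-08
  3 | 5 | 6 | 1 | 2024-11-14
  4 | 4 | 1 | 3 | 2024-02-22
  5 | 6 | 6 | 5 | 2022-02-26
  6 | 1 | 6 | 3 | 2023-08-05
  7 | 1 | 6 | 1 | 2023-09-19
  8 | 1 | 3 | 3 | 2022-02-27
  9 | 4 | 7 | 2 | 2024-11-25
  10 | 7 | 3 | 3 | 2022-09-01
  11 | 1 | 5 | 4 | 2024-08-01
SELECT c.id, p.name AS customer, c.quantity FROM orders c JOIN customers p ON c.customer_id = p.id WHERE c.quantity <= 2

Execution result:
id | customer | quantity
2 | Rose Jones | 2
3 | Leo Brown | 1
7 | Alice Brown | 1
9 | Henry Davis | 2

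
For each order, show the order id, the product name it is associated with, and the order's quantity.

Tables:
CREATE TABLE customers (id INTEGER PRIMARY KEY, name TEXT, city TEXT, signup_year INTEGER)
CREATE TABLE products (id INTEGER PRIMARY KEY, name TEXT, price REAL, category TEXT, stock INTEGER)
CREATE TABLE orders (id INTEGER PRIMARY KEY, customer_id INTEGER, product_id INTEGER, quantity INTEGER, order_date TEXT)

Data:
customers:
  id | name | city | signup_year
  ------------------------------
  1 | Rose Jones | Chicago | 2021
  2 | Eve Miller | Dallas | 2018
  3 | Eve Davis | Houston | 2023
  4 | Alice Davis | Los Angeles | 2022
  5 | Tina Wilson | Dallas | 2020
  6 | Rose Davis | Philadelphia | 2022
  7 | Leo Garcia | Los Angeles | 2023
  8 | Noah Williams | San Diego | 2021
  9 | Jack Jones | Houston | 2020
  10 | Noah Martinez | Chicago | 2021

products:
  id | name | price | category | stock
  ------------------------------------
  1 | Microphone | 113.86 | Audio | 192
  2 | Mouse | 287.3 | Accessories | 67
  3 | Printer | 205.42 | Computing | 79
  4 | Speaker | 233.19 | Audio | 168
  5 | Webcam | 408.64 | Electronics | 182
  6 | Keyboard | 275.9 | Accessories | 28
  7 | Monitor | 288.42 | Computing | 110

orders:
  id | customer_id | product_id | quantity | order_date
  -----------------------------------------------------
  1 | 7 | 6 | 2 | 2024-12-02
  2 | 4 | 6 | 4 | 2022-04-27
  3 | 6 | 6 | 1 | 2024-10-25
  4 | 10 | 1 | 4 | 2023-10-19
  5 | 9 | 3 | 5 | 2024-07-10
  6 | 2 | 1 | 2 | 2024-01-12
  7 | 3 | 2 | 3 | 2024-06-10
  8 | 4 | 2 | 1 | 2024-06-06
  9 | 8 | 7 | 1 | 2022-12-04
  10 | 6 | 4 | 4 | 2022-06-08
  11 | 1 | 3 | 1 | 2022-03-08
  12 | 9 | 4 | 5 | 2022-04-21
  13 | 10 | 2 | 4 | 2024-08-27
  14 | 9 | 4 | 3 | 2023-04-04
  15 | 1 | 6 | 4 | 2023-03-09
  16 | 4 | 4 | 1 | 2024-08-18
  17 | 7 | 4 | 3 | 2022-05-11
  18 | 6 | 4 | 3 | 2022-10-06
SELECT c.id, p.name AS product, c.quantity FROM orders c JOIN products p ON c.product_id = p.id

Execution result:
id | product | quantity
1 | Keyboard | 2
2 | Keyboard | 4
3 | Keyboard | 1
4 | Microphone | 4
5 | Printer | 5
6 | Microphone | 2
7 | Mouse | 3
8 | Mouse | 1
9 | Monitor | 1
10 | Speaker | 4
11 | Printer | 1
12 | Speaker | 5
13 | Mouse | 4
14 | Speaker | 3
15 | Keyboard | 4
16 | Speaker | 1
17 | Speaker | 3
18 | Speaker | 3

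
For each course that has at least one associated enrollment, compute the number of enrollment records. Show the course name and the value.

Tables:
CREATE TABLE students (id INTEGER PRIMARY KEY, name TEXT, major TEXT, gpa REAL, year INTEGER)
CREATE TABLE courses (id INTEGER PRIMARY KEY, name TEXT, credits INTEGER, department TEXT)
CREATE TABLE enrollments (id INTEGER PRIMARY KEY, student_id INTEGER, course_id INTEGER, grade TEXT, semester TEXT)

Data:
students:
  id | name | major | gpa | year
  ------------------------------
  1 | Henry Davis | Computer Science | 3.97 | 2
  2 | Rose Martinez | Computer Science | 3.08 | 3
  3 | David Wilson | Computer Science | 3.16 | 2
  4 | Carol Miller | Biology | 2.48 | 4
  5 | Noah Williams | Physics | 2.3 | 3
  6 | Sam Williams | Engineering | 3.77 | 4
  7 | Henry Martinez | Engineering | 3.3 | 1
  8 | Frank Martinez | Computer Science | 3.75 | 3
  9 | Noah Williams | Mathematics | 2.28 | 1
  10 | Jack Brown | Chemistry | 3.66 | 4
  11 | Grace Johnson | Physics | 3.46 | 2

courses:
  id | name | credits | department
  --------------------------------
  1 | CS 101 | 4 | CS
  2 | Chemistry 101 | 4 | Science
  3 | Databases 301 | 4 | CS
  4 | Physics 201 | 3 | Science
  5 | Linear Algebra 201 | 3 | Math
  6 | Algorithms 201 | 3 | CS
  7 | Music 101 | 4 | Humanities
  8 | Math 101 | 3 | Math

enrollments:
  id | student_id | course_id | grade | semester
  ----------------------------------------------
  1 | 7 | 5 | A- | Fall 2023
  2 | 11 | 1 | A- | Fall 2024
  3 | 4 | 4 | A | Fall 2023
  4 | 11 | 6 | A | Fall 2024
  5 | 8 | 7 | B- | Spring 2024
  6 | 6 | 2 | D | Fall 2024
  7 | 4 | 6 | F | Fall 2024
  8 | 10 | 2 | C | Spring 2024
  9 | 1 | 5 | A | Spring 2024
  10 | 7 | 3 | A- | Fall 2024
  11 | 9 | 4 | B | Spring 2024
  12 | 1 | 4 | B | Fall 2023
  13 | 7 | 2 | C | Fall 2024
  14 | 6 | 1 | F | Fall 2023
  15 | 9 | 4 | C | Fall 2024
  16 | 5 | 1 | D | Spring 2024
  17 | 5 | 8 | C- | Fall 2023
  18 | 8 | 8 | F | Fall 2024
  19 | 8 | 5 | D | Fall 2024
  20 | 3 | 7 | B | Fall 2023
SELECT p.name, COUNT(*) AS n FROM enrollments c JOIN courses p ON c.course_id = p.id GROUP BY p.id, p.name

Execution result:
name | n
CS 101 | 3
Chemistry 101 | 3
Databases 301 | 1
Physics 201 | 4
Linear Algebra 201 | 3
Algorithms 201 | 2
Music 101 | 2
Math 101 | 2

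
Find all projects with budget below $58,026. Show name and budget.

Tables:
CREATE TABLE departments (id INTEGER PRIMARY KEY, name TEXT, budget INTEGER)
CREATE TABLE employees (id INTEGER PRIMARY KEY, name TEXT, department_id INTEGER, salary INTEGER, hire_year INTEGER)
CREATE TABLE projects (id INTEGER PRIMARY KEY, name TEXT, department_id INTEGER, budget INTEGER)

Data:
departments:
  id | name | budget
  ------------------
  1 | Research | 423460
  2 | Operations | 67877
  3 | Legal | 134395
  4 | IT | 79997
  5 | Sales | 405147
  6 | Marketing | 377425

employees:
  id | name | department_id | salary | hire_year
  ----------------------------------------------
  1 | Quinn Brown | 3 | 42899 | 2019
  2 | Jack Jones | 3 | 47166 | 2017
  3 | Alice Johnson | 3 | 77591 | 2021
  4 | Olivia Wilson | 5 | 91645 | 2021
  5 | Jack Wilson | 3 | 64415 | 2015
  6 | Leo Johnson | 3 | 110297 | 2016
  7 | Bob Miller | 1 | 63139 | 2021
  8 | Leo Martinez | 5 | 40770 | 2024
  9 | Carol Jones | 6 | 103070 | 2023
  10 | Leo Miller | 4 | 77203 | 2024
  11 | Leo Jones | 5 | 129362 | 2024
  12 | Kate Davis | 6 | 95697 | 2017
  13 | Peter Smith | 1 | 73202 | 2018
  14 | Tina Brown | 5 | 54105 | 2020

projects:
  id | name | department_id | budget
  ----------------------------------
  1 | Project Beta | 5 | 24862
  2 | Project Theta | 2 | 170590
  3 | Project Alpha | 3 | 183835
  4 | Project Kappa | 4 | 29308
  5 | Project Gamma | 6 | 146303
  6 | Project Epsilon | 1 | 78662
SELECT name, budget FROM projects WHERE budget < 58026

Execution result:
name | budget
Project Beta | 24862
Project Kappa | 29308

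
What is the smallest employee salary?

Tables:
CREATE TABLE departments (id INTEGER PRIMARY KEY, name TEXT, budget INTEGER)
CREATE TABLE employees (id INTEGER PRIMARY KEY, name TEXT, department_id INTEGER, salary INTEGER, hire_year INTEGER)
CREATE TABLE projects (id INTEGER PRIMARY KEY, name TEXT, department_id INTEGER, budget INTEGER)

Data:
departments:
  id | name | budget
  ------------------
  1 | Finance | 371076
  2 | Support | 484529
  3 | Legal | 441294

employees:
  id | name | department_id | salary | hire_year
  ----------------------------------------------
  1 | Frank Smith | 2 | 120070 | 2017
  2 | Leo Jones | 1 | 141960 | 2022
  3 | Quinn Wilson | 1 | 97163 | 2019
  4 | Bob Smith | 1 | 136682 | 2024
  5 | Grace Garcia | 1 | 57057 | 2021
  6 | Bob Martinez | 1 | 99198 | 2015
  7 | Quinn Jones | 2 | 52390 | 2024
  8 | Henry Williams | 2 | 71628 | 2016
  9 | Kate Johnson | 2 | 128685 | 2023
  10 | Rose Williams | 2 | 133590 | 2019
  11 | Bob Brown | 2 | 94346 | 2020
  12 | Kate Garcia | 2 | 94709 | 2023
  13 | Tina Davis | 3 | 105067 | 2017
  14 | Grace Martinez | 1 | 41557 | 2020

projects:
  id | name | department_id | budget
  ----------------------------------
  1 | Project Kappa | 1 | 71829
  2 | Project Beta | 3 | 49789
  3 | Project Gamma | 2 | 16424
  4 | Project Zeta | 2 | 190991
SELECT MIN(salary) FROM employees

Execution result:
41557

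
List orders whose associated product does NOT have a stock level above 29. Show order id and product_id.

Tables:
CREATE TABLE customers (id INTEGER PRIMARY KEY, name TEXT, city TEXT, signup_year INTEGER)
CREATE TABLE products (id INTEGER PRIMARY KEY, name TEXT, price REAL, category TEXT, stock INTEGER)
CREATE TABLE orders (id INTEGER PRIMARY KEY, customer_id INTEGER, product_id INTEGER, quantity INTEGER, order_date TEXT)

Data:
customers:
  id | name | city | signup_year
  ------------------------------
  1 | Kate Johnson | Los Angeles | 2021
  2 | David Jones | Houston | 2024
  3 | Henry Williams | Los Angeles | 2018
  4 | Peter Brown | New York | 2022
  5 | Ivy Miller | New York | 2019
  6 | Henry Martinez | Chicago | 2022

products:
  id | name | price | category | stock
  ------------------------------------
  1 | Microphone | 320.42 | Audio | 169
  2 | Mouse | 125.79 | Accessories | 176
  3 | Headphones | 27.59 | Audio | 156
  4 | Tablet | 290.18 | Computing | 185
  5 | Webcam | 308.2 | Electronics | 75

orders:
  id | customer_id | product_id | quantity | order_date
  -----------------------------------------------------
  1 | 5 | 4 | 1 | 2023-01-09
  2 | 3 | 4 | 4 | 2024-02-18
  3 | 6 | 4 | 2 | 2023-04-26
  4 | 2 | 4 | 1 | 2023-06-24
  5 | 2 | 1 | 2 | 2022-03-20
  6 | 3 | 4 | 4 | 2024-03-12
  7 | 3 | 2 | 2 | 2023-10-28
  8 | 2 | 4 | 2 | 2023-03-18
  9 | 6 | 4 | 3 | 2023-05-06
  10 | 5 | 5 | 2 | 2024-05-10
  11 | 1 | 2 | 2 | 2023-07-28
SELECT id, product_id FROM orders WHERE product_id NOT IN (SELECT id FROM products WHERE stock > 29)

Execution result:
(no rows)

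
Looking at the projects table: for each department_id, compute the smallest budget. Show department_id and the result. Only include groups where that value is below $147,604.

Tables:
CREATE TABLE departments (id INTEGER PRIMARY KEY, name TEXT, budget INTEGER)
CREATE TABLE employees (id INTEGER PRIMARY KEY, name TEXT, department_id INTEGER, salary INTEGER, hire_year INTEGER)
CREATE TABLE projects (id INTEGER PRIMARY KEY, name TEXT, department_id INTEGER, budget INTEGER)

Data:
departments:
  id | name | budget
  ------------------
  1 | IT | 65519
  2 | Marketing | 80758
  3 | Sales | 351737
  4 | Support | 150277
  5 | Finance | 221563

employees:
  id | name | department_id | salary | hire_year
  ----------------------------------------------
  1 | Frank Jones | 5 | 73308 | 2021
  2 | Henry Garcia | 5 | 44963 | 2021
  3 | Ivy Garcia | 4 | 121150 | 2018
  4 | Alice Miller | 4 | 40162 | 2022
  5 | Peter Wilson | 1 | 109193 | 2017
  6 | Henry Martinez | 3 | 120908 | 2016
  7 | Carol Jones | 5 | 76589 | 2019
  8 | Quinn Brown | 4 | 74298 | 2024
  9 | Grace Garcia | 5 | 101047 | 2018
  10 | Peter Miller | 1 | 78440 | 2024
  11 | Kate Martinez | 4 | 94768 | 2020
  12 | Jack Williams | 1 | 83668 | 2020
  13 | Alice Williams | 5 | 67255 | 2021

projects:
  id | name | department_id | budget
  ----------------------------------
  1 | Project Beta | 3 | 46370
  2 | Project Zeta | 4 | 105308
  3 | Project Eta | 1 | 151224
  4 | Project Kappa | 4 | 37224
SELECT department_id, MIN(budget) AS min_budget FROM projects GROUP BY department_id HAVING MIN(budget) < 147604

Execution result:
department_id | min_budget
3 | 46370
4 | 37224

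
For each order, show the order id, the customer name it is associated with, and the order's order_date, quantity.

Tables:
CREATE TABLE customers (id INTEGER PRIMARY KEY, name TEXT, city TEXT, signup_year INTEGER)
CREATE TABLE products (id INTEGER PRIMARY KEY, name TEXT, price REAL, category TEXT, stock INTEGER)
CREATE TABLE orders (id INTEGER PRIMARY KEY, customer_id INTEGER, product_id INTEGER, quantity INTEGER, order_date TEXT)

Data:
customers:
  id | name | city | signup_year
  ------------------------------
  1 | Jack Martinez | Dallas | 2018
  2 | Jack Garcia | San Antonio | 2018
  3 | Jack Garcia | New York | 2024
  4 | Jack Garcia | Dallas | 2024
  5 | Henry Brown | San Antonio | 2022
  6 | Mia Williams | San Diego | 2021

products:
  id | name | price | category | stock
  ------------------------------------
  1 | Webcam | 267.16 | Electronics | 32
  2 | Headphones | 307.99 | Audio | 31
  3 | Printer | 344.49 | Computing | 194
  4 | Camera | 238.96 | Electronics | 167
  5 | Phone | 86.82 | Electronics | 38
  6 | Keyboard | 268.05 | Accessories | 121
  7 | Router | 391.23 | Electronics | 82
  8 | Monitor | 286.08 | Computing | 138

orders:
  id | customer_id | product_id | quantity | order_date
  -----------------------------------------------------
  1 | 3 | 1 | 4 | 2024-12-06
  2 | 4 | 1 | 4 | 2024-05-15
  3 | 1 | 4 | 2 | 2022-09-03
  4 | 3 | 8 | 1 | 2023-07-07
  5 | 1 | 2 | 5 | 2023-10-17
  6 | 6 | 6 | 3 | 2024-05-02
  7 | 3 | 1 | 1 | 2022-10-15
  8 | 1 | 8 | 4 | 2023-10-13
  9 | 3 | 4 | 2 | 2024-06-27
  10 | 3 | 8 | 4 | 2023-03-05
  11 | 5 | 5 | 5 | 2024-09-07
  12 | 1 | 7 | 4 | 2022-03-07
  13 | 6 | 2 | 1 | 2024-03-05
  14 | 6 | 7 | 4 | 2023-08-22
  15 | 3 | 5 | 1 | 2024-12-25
SELECT c.id, p.name AS customer, c.order_date, c.quantity FROM orders c JOIN customers p ON c.customer_id = p.id

Execution result:
id | customer | order_date | quantity
1 | Jack Garcia | 2024-12-06 | 4
2 | Jack Garcia | 2024-05-15 | 4
3 | Jack Martinez | 2022-09-03 | 2
4 | Jack Garcia | 2023-07-07 | 1
5 | Jack Martinez | 2023-10-17 | 5
6 | Mia Williams | 2024-05-02 | 3
7 | Jack Garcia | 2022-10-15 | 1
8 | Jack Martinez | 2023-10-13 | 4
9 | Jack Garcia | 2024-06-27 | 2
10 | Jack Garcia | 2023-03-05 | 4
11 | Henry Brown | 2024-09-07 | 5
12 | Jack Martinez | 2022-03-07 | 4
13 | Mia Williams | 2024-03-05 | 1
14 | Mia Williams | 2023-08-22 | 4
15 | Jack Garcia | 2024-12-25 | 1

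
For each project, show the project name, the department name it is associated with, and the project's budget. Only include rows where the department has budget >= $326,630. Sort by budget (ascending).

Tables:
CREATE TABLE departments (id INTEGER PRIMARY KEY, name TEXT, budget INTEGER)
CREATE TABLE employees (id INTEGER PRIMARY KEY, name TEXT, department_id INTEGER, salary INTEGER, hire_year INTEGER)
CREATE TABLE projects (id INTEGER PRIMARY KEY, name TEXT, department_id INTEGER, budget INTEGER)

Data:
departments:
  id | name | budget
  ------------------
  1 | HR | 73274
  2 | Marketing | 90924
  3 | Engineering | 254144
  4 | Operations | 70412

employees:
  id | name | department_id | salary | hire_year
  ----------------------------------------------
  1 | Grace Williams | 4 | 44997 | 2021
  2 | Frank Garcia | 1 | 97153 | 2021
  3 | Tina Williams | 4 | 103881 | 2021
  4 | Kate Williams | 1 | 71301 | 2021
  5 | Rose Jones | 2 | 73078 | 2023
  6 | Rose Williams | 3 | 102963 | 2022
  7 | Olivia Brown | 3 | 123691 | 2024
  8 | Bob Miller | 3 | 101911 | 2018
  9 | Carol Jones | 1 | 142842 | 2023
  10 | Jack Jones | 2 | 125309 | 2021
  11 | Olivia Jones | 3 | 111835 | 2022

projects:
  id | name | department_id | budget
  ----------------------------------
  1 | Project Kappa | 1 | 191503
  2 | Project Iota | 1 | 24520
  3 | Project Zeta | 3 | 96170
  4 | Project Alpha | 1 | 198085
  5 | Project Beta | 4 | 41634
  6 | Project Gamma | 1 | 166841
SELECT c.name, p.name AS department, c.budget FROM projects c JOIN departments p ON c.department_id = p.id WHERE p.budget >= 326630 ORDER BY c.budget ASC

Execution result:
(no rows)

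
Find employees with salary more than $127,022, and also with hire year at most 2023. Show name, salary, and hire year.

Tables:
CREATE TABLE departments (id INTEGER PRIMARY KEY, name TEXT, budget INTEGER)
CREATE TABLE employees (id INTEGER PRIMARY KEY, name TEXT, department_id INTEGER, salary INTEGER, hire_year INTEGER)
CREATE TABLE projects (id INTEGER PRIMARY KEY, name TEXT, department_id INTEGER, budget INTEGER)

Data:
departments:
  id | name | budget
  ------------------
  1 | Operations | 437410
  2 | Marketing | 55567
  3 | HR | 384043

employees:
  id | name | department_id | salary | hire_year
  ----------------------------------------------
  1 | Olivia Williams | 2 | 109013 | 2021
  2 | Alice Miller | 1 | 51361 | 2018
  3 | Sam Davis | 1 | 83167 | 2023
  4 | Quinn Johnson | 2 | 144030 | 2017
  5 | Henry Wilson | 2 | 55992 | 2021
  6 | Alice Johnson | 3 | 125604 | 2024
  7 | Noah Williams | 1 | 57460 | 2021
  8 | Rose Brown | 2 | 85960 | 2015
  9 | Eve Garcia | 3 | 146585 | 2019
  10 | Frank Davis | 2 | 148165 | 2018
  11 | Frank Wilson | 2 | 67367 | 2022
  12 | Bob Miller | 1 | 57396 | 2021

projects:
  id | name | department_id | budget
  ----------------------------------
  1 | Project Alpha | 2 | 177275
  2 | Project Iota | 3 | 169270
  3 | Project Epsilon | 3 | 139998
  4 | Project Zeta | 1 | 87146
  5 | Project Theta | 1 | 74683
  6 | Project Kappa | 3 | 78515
SELECT name, salary, hire_year FROM employees WHERE salary > 127022 AND hire_year <= 2023

Execution result:
name | salary | hire_year
Quinn Johnson | 144030 | 2017
Eve Garcia | 146585 | 2019
Frank Davis | 148165 | 2018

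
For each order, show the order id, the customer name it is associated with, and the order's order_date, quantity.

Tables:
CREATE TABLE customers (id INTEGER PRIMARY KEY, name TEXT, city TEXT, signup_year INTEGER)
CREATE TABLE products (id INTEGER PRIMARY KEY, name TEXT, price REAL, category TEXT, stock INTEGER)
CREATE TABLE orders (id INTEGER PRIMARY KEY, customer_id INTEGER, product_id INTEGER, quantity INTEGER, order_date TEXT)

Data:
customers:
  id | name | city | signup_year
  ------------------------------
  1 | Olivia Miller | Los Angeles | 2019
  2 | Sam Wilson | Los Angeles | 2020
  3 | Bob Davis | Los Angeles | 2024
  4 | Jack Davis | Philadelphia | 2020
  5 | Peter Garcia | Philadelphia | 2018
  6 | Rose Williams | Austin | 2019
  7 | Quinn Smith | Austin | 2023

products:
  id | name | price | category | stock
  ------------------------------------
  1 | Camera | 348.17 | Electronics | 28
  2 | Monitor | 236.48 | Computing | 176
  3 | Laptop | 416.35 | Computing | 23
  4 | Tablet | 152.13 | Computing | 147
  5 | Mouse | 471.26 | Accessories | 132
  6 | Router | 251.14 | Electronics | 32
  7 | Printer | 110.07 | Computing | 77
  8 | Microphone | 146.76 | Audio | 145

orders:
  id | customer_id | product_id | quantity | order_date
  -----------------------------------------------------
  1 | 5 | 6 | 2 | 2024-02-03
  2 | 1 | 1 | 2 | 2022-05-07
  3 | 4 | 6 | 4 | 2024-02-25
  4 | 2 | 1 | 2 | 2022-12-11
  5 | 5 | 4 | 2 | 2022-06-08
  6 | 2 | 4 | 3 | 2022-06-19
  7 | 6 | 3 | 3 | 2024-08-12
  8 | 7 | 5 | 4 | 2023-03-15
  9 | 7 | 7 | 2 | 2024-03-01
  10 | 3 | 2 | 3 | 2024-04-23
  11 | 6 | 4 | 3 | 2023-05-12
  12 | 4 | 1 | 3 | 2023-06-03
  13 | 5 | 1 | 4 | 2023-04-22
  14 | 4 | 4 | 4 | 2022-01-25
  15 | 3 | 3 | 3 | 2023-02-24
SELECT c.id, p.name AS customer, c.order_date, c.quantity FROM orders c JOIN customers p ON c.customer_id = p.id

Execution result:
id | customer | order_date | quantity
1 | Peter Garcia | 2024-02-03 | 2
2 | Olivia Miller | 2022-05-07 | 2
3 | Jack Davis | 2024-02-25 | 4
4 | Sam Wilson | 2022-12-11 | 2
5 | Peter Garcia | 2022-06-08 | 2
6 | Sam Wilson | 2022-06-19 | 3
7 | Rose Williams | 2024-08-12 | 3
8 | Quinn Smith | 2023-03-15 | 4
9 | Quinn Smith | 2024-03-01 | 2
10 | Bob Davis | 2024-04-23 | 3
11 | Rose Williams | 2023-05-12 | 3
12 | Jack Davis | 2023-06-03 | 3
13 | Peter Garcia | 2023-04-22 | 4
14 | Jack Davis | 2022-01-25 | 4
15 | Bob Davis | 2023-02-24 | 3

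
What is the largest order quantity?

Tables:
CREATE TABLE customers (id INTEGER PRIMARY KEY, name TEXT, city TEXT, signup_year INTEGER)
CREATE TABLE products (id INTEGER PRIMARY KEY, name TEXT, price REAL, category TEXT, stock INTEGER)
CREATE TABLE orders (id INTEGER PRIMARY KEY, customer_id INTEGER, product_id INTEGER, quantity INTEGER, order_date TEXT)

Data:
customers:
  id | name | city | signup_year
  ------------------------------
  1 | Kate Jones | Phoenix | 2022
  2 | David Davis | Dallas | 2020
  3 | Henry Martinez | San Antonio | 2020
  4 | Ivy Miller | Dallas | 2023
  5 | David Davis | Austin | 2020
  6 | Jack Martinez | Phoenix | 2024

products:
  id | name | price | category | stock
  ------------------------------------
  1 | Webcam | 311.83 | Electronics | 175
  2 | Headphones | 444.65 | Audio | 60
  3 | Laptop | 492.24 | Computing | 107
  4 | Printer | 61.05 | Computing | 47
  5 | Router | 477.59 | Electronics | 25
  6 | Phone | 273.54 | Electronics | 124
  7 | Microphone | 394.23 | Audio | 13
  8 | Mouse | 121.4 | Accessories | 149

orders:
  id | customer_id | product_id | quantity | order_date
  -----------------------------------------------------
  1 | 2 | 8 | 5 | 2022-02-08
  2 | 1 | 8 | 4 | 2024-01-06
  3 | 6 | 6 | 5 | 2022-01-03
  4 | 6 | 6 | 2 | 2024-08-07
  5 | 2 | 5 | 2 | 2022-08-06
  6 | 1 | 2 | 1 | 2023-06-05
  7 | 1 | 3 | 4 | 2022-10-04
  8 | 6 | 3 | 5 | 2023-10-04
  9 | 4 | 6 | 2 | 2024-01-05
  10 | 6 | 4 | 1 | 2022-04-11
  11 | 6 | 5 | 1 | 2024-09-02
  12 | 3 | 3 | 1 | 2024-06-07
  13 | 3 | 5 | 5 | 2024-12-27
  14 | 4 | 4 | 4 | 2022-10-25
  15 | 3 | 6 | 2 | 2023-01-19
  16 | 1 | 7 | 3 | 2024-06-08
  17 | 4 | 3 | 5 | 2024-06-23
SELECT MAX(quantity) FROM orders

Execution result:
5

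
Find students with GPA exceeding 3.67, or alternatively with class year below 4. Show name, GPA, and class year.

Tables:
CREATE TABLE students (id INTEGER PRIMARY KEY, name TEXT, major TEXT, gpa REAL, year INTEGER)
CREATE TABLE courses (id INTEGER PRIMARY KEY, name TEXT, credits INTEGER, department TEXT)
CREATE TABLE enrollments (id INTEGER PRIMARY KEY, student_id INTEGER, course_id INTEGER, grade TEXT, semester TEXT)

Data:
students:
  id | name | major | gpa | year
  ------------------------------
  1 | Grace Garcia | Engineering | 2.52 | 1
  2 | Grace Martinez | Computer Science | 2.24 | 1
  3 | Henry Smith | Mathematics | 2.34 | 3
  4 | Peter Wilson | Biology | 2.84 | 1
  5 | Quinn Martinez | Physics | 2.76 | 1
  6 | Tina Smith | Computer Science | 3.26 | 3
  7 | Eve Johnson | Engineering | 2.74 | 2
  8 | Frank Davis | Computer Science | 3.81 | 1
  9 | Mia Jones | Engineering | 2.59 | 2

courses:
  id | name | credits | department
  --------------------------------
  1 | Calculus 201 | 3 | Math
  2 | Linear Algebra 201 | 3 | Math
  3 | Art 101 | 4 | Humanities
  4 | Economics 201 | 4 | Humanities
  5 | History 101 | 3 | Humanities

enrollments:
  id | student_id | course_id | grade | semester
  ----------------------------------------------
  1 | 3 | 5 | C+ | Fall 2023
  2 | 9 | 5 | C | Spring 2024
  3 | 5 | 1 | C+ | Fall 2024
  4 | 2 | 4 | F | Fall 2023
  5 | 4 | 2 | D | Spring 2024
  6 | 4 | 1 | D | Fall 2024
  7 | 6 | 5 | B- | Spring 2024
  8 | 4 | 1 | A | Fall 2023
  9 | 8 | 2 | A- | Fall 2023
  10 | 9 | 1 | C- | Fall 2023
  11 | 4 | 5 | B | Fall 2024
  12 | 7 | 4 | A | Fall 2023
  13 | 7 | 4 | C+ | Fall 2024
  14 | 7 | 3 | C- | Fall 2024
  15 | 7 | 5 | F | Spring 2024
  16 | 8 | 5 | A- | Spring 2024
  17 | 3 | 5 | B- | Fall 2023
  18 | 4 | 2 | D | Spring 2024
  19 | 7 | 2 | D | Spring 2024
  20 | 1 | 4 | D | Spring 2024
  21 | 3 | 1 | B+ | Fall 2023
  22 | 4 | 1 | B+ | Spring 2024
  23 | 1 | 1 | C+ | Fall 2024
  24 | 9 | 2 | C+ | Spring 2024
SELECT name, gpa, year FROM students WHERE gpa > 3.67 OR year < 4

Execution result:
name | gpa | year
Grace Garcia | 2.52 | 1
Grace Martinez | 2.24 | 1
Henry Smith | 2.34 | 3
Peter Wilson | 2.84 | 1
Quinn Martinez | 2.76 | 1
Tina Smith | 3.26 | 3
Eve Johnson | 2.74 | 2
Frank Davis | 3.81 | 1
Mia Jones | 2.59 | 2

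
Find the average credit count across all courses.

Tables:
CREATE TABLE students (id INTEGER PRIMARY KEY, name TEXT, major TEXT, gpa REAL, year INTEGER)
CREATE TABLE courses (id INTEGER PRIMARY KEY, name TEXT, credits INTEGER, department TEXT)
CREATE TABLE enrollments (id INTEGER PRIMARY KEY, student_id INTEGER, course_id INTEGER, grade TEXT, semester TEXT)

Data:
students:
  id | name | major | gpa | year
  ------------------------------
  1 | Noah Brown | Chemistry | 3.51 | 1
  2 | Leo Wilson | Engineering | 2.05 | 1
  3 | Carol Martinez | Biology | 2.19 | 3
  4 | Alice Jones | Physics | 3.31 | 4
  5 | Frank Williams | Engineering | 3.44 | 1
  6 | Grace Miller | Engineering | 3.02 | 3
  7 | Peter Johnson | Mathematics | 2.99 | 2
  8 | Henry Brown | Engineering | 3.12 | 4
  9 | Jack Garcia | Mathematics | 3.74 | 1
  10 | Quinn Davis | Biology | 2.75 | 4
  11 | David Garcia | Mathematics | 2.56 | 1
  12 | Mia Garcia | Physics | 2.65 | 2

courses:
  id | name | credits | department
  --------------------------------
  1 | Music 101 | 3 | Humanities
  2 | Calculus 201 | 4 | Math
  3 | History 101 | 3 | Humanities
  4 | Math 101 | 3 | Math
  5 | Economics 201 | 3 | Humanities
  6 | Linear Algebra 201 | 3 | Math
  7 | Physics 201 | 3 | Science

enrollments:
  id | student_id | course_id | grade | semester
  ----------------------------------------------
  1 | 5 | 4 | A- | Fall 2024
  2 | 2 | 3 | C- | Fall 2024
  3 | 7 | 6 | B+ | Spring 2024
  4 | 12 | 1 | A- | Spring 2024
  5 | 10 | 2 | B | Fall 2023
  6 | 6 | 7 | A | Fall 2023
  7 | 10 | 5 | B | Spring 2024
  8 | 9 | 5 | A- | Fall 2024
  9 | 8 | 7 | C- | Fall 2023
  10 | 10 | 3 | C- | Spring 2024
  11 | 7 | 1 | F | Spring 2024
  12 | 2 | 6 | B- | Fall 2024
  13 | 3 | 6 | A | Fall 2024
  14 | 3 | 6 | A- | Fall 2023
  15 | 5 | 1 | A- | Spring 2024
SELECT AVG(credits) FROM courses

Execution result:
3.14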